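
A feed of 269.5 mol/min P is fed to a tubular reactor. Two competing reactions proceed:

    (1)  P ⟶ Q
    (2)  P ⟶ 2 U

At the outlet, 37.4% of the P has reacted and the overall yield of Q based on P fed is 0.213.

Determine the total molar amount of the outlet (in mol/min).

313 mol/min

Yield of Q: 1ξ₁ / 269.5 = 0.213 → ξ₁ = 57.4 mol/min.
Conversion of P: 1ξ₁ + 1ξ₂ = 0.374 × 269.5 = 100.8 → ξ₂ = 43.39 mol/min.
Outlet amounts (n = n₀ + Σ ν·ξ):
  P: 269.5 − 1(57.4) − 1(43.39) = 168.7
  Q: 0 + 1(57.4) = 57.4
  U: 0 + 2(43.39) = 86.78
Total out = 168.7 + 57.4 + 86.78 = 312.9 mol/min.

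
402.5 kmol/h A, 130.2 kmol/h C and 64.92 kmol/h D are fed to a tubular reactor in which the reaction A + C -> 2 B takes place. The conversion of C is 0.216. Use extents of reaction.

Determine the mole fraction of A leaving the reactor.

C reacted = 0.216 × 130.2 = 28.12 kmol/h; ν_C = −1, so ξ = 28.12/1 = 28.12 kmol/h.
Outlet amounts (n = n₀ + ν ξ):
  A: 402.5 − 1(28.12) = 374.4
  C: 130.2 − 1(28.12) = 102.1
  B: 0 + 2(28.12) = 56.25
  D: 64.92 (inert)
Total out = 597.6 kmol/h; y_A = 374.4 / 597.6 = 0.6264.

0.626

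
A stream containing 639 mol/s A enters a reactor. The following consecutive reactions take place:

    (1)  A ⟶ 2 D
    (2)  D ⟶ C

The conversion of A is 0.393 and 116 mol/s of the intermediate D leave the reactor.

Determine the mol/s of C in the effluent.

Conversion of A: A consumed = 1ξ₁ = 0.393 × 639 → ξ₁ = 251.1 mol/s.
D balance: n_D = 0 + 2ξ₁ − 1ξ₂ = 116 → ξ₂ = (2·251.1 − 116)/1 = 386.3 mol/s.
Outlet amounts (n = n₀ + Σ ν·ξ):
  A: 639 − 1(251.1) = 387.9
  D: 0 + 2(251.1) − 1(386.3) = 116
  C: 0 + 1(386.3) = 386.3

386 mol/s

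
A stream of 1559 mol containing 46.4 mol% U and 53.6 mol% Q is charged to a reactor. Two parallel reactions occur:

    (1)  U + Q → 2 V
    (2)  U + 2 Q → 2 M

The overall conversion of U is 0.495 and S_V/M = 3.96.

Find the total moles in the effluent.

1490 mol

Conversion of U: U consumed = 0.495 × 723.4 = 358.1 mol = 1ξ₁ + 1ξ₂.
Selectivity: 2ξ₁ / (2ξ₂) = 3.96 → ξ₁ = 3.96 ξ₂.
Substitute: (1·3.96 + 1) ξ₂ = 358.1 → ξ₂ = 72.19 mol, ξ₁ = 285.9 mol.
Outlet amounts (n = n₀ + Σ ν·ξ):
  U: 723.4 − 1(285.9) − 1(72.19) = 365.3
  Q: 835.6 − 1(285.9) − 2(72.19) = 405.4
  V: 0 + 2(285.9) = 571.8
  M: 0 + 2(72.19) = 144.4
Total out = 365.3 + 405.4 + 571.8 + 144.4 = 1487 mol.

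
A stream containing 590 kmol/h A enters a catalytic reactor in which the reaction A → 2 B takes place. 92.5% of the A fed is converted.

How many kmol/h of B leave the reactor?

A reacted = 0.925 × 590 = 545.8 kmol/h; ν_A = −1, so ξ = 545.8/1 = 545.8 kmol/h.
Outlet amounts (n = n₀ + ν ξ):
  A: 590 − 1(545.8) = 44.25
  B: 0 + 2(545.8) = 1092

1090 kmol/h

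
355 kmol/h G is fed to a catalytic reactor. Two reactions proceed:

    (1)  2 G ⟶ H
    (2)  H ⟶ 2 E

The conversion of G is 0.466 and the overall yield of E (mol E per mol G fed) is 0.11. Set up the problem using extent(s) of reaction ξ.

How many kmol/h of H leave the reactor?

Conversion of G: G consumed = 2ξ₁ = 0.466 × 355 → ξ₁ = 82.72 kmol/h.
Yield of E: 2ξ₂ / 355 = 0.11 → ξ₂ = 19.52 kmol/h.
Outlet amounts (n = n₀ + Σ ν·ξ):
  G: 355 − 2(82.72) = 189.6
  H: 0 + 1(82.72) − 1(19.52) = 63.19
  E: 0 + 2(19.52) = 39.05

63.2 kmol/h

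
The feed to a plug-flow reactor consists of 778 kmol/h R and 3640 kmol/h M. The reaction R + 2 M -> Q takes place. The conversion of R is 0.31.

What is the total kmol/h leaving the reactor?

R reacted = 0.31 × 778 = 241.2 kmol/h; ν_R = −1, so ξ = 241.2/1 = 241.2 kmol/h.
Outlet amounts (n = n₀ + ν ξ):
  R: 778 − 1(241.2) = 536.8
  M: 3640 − 2(241.2) = 3158
  Q: 0 + 1(241.2) = 241.2
Total out = 536.8 + 3158 + 241.2 = 3936 kmol/h.

3940 kmol/h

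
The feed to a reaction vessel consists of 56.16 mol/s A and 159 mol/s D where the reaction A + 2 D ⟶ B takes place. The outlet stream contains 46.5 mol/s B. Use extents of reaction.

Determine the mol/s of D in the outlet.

66 mol/s

For B: n = n₀ + 1ξ → 46.5 = 0 + 1ξ, giving ξ = 46.5 mol/s.
Outlet amounts (n = n₀ + ν ξ):
  A: 56.16 − 1(46.5) = 9.66
  D: 159 − 2(46.5) = 66
  B: 0 + 1(46.5) = 46.5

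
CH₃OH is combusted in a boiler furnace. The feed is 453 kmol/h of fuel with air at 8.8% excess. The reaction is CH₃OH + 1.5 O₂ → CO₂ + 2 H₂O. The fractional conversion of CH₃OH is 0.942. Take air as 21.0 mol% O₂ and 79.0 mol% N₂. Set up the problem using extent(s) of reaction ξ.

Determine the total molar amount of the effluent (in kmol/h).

4190 kmol/h

Stoichiometric O₂ = 1.5 × 453 = 679.5 kmol/h; O₂ fed = 679.5 × 1.088 = 739.3 kmol/h.
N₂ fed = 739.3 × 79/21 = 2781 kmol/h.
Fuel reacted = 0.942 × 453 → ξ = 426.7 kmol/h.
Outlet (n = n₀ + ν ξ):
  CH₃OH: 453 − 1(426.7) = 26.27
  O₂: 739.3 − 1.5(426.7) = 99.21
  N₂: 2781 (inert)
  CO₂: 0 + 1(426.7) = 426.7
  H₂O: 0 + 2(426.7) = 853.5
Total out = 26.27 + 99.21 + 2781 + 426.7 + 853.5 = 4187 kmol/h.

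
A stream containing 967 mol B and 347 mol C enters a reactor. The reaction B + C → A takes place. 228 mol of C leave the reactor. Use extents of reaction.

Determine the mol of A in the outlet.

For C: n = n₀ − 1ξ → 228 = 347 − 1ξ, giving ξ = 119 mol.
Outlet amounts (n = n₀ + ν ξ):
  B: 967 − 1(119) = 848
  C: 347 − 1(119) = 228
  A: 0 + 1(119) = 119

119 mol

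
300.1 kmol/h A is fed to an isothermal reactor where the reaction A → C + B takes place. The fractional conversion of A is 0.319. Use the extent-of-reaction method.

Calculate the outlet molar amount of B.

95.7 kmol/h

A reacted = 0.319 × 300.1 = 95.73 kmol/h; ν_A = −1, so ξ = 95.73/1 = 95.73 kmol/h.
Outlet amounts (n = n₀ + ν ξ):
  A: 300.1 − 1(95.73) = 204.4
  C: 0 + 1(95.73) = 95.73
  B: 0 + 1(95.73) = 95.73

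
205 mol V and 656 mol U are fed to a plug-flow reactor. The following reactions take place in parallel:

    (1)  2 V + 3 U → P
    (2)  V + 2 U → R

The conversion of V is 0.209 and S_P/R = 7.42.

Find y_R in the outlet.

0.00349

Conversion of V: V consumed = 0.209 × 205 = 42.84 mol = 2ξ₁ + 1ξ₂.
Selectivity: 1ξ₁ / (1ξ₂) = 7.42 → ξ₁ = 7.42 ξ₂.
Substitute: (2·7.42 + 1) ξ₂ = 42.84 → ξ₂ = 2.705 mol, ξ₁ = 20.07 mol.
Outlet amounts (n = n₀ + Σ ν·ξ):
  V: 205 − 2(20.07) − 1(2.705) = 162.2
  U: 656 − 3(20.07) − 2(2.705) = 590.4
  P: 0 + 1(20.07) = 20.07
  R: 0 + 1(2.705) = 2.705
Total out = 775.3 mol; y_R = 2.705 / 775.3 = 0.003489.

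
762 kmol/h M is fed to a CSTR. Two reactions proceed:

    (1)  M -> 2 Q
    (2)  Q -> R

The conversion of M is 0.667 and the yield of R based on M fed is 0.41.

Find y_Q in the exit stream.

Conversion of M: M consumed = 1ξ₁ = 0.667 × 762 → ξ₁ = 508.3 kmol/h.
Yield of R: 1ξ₂ / 762 = 0.41 → ξ₂ = 312.4 kmol/h.
Outlet amounts (n = n₀ + Σ ν·ξ):
  M: 762 − 1(508.3) = 253.7
  Q: 0 + 2(508.3) − 1(312.4) = 704.1
  R: 0 + 1(312.4) = 312.4
Total out = 1270 kmol/h; y_Q = 704.1 / 1270 = 0.5543.

0.554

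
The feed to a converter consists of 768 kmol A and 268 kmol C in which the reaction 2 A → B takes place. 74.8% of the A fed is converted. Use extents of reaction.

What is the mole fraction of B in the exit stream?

0.384

A reacted = 0.748 × 768 = 574.5 kmol; ν_A = −2, so ξ = 574.5/2 = 287.2 kmol.
Outlet amounts (n = n₀ + ν ξ):
  A: 768 − 2(287.2) = 193.5
  B: 0 + 1(287.2) = 287.2
  C: 268 (inert)
Total out = 748.8 kmol; y_B = 287.2 / 748.8 = 0.3836.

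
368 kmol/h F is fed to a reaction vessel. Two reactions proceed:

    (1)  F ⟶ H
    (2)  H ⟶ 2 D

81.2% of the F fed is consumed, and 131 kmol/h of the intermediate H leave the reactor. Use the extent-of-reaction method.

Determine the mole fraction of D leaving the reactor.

0.626

Conversion of F: F consumed = 1ξ₁ = 0.812 × 368 → ξ₁ = 298.8 kmol/h.
H balance: n_H = 0 + 1ξ₁ − 1ξ₂ = 131 → ξ₂ = (1·298.8 − 131)/1 = 167.8 kmol/h.
Outlet amounts (n = n₀ + Σ ν·ξ):
  F: 368 − 1(298.8) = 69.18
  H: 0 + 1(298.8) − 1(167.8) = 131
  D: 0 + 2(167.8) = 335.6
Total out = 535.8 kmol/h; y_D = 335.6 / 535.8 = 0.6264.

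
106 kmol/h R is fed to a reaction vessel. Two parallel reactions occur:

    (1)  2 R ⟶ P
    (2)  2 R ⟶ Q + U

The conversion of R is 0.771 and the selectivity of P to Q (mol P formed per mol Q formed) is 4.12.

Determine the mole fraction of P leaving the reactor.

0.45

Conversion of R: R consumed = 0.771 × 106 = 81.73 kmol/h = 2ξ₁ + 2ξ₂.
Selectivity: 1ξ₁ / (1ξ₂) = 4.12 → ξ₁ = 4.12 ξ₂.
Substitute: (2·4.12 + 2) ξ₂ = 81.73 → ξ₂ = 7.981 kmol/h, ξ₁ = 32.88 kmol/h.
Outlet amounts (n = n₀ + Σ ν·ξ):
  R: 106 − 2(32.88) − 2(7.981) = 24.27
  P: 0 + 1(32.88) = 32.88
  Q: 0 + 1(7.981) = 7.981
  U: 0 + 1(7.981) = 7.981
Total out = 73.12 kmol/h; y_P = 32.88 / 73.12 = 0.4497.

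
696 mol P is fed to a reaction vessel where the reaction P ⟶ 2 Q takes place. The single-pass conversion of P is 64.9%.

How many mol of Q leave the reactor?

903 mol

P reacted = 0.649 × 696 = 451.7 mol; ν_P = −1, so ξ = 451.7/1 = 451.7 mol.
Outlet amounts (n = n₀ + ν ξ):
  P: 696 − 1(451.7) = 244.3
  Q: 0 + 2(451.7) = 903.4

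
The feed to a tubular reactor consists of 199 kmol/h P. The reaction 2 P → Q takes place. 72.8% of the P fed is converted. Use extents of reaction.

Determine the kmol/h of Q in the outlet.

P reacted = 0.728 × 199 = 144.9 kmol/h; ν_P = −2, so ξ = 144.9/2 = 72.44 kmol/h.
Outlet amounts (n = n₀ + ν ξ):
  P: 199 − 2(72.44) = 54.13
  Q: 0 + 1(72.44) = 72.44

72.4 kmol/h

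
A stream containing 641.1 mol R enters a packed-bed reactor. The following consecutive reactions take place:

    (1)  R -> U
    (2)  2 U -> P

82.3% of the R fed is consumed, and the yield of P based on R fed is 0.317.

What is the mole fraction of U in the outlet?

Conversion of R: R consumed = 1ξ₁ = 0.823 × 641.1 → ξ₁ = 527.6 mol.
Yield of P: 1ξ₂ / 641.1 = 0.317 → ξ₂ = 203.2 mol.
Outlet amounts (n = n₀ + Σ ν·ξ):
  R: 641.1 − 1(527.6) = 113.5
  U: 0 + 1(527.6) − 2(203.2) = 121.2
  P: 0 + 1(203.2) = 203.2
Total out = 437.9 mol; y_U = 121.2 / 437.9 = 0.2767.

0.277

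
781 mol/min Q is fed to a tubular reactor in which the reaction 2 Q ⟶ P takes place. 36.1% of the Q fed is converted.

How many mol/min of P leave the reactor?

141 mol/min

Q reacted = 0.361 × 781 = 281.9 mol/min; ν_Q = −2, so ξ = 281.9/2 = 141 mol/min.
Outlet amounts (n = n₀ + ν ξ):
  Q: 781 − 2(141) = 499.1
  P: 0 + 1(141) = 141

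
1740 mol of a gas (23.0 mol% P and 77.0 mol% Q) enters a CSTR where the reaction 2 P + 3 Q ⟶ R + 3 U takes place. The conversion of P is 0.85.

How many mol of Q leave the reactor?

P reacted = 0.85 × 400.2 = 340.2 mol; ν_P = −2, so ξ = 340.2/2 = 170.1 mol.
Outlet amounts (n = n₀ + ν ξ):
  P: 400.2 − 2(170.1) = 60.03
  Q: 1340 − 3(170.1) = 829.5
  R: 0 + 1(170.1) = 170.1
  U: 0 + 3(170.1) = 510.3

830 mol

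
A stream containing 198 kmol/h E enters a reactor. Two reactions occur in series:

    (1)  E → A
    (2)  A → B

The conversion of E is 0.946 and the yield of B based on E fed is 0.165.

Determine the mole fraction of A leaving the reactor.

Conversion of E: E consumed = 1ξ₁ = 0.946 × 198 → ξ₁ = 187.3 kmol/h.
Yield of B: 1ξ₂ / 198 = 0.165 → ξ₂ = 32.67 kmol/h.
Outlet amounts (n = n₀ + Σ ν·ξ):
  E: 198 − 1(187.3) = 10.69
  A: 0 + 1(187.3) − 1(32.67) = 154.6
  B: 0 + 1(32.67) = 32.67
Total out = 198 kmol/h; y_A = 154.6 / 198 = 0.781.

0.781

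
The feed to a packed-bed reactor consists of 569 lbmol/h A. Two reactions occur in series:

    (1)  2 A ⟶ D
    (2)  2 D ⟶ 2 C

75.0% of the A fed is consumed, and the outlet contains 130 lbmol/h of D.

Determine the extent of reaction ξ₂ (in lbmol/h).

Conversion of A: A consumed = 2ξ₁ = 0.75 × 569 → ξ₁ = 213.4 lbmol/h.
D balance: n_D = 0 + 1ξ₁ − 2ξ₂ = 130 → ξ₂ = (1·213.4 − 130)/2 = 41.69 lbmol/h.
Outlet amounts (n = n₀ + Σ ν·ξ):
  A: 569 − 2(213.4) = 142.2
  D: 0 + 1(213.4) − 2(41.69) = 130
  C: 0 + 2(41.69) = 83.38

ξ₂ = 41.7 lbmol/h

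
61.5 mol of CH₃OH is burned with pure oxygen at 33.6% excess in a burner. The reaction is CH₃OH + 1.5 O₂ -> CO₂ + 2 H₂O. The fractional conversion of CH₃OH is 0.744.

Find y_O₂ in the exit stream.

Stoichiometric O₂ = 1.5 × 61.5 = 92.25 mol; O₂ fed = 92.25 × 1.336 = 123.2 mol.
Fuel reacted = 0.744 × 61.5 → ξ = 45.76 mol.
Outlet (n = n₀ + ν ξ):
  CH₃OH: 61.5 − 1(45.76) = 15.74
  O₂: 123.2 − 1.5(45.76) = 54.61
  CO₂: 0 + 1(45.76) = 45.76
  H₂O: 0 + 2(45.76) = 91.51
Total out = 207.6 mol; y_O₂ = 54.61 / 207.6 = 0.263.

0.263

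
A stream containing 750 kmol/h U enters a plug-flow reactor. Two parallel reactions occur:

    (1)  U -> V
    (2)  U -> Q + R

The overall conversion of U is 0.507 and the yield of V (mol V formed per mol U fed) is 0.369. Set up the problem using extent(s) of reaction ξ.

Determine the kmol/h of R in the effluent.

Yield of V: 1ξ₁ / 750 = 0.369 → ξ₁ = 276.8 kmol/h.
Conversion of U: 1ξ₁ + 1ξ₂ = 0.507 × 750 = 380.2 → ξ₂ = 103.5 kmol/h.
Outlet amounts (n = n₀ + Σ ν·ξ):
  U: 750 − 1(276.8) − 1(103.5) = 369.8
  V: 0 + 1(276.8) = 276.8
  Q: 0 + 1(103.5) = 103.5
  R: 0 + 1(103.5) = 103.5

104 kmol/h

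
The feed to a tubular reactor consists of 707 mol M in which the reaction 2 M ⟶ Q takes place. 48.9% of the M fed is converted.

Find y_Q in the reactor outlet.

0.324

M reacted = 0.489 × 707 = 345.7 mol; ν_M = −2, so ξ = 345.7/2 = 172.9 mol.
Outlet amounts (n = n₀ + ν ξ):
  M: 707 − 2(172.9) = 361.3
  Q: 0 + 1(172.9) = 172.9
Total out = 534.1 mol; y_Q = 172.9 / 534.1 = 0.3236.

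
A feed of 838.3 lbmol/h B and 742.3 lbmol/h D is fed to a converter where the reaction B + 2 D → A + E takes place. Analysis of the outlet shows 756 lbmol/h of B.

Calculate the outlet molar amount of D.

For B: n = n₀ − 1ξ → 756 = 838.3 − 1ξ, giving ξ = 82.3 lbmol/h.
Outlet amounts (n = n₀ + ν ξ):
  B: 838.3 − 1(82.3) = 756
  D: 742.3 − 2(82.3) = 577.7
  A: 0 + 1(82.3) = 82.3
  E: 0 + 1(82.3) = 82.3

578 lbmol/h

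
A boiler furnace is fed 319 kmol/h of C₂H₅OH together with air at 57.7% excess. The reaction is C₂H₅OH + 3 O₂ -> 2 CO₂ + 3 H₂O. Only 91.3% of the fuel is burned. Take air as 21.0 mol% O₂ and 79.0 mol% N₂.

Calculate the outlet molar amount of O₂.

Stoichiometric O₂ = 3 × 319 = 957 kmol/h; O₂ fed = 957 × 1.577 = 1509 kmol/h.
N₂ fed = 1509 × 79/21 = 5677 kmol/h.
Fuel reacted = 0.913 × 319 → ξ = 291.2 kmol/h.
Outlet (n = n₀ + ν ξ):
  C₂H₅OH: 319 − 1(291.2) = 27.75
  O₂: 1509 − 3(291.2) = 635.4
  N₂: 5677 (inert)
  CO₂: 0 + 2(291.2) = 582.5
  H₂O: 0 + 3(291.2) = 873.7

635 kmol/h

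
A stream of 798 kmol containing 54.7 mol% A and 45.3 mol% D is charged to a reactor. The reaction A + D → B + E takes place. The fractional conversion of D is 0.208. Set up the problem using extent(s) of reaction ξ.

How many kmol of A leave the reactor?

361 kmol

D reacted = 0.208 × 361.5 = 75.19 kmol; ν_D = −1, so ξ = 75.19/1 = 75.19 kmol.
Outlet amounts (n = n₀ + ν ξ):
  A: 436.5 − 1(75.19) = 361.3
  D: 361.5 − 1(75.19) = 286.3
  B: 0 + 1(75.19) = 75.19
  E: 0 + 1(75.19) = 75.19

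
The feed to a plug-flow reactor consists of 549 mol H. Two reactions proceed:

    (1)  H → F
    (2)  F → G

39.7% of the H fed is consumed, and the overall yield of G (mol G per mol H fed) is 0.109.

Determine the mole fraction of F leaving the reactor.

0.288

Conversion of H: H consumed = 1ξ₁ = 0.397 × 549 → ξ₁ = 218 mol.
Yield of G: 1ξ₂ / 549 = 0.109 → ξ₂ = 59.84 mol.
Outlet amounts (n = n₀ + Σ ν·ξ):
  H: 549 − 1(218) = 331
  F: 0 + 1(218) − 1(59.84) = 158.1
  G: 0 + 1(59.84) = 59.84
Total out = 549 mol; y_F = 158.1 / 549 = 0.288.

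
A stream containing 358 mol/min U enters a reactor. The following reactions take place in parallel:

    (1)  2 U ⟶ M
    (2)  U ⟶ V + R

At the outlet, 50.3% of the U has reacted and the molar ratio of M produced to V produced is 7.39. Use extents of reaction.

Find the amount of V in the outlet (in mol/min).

11.4 mol/min

Conversion of U: U consumed = 0.503 × 358 = 180.1 mol/min = 2ξ₁ + 1ξ₂.
Selectivity: 1ξ₁ / (1ξ₂) = 7.39 → ξ₁ = 7.39 ξ₂.
Substitute: (2·7.39 + 1) ξ₂ = 180.1 → ξ₂ = 11.41 mol/min, ξ₁ = 84.33 mol/min.
Outlet amounts (n = n₀ + Σ ν·ξ):
  U: 358 − 2(84.33) − 1(11.41) = 177.9
  M: 0 + 1(84.33) = 84.33
  V: 0 + 1(11.41) = 11.41
  R: 0 + 1(11.41) = 11.41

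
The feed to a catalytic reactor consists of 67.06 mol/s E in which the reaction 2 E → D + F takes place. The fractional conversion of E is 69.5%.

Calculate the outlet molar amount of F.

E reacted = 0.695 × 67.06 = 46.61 mol/s; ν_E = −2, so ξ = 46.61/2 = 23.3 mol/s.
Outlet amounts (n = n₀ + ν ξ):
  E: 67.06 − 2(23.3) = 20.45
  D: 0 + 1(23.3) = 23.3
  F: 0 + 1(23.3) = 23.3

23.3 mol/s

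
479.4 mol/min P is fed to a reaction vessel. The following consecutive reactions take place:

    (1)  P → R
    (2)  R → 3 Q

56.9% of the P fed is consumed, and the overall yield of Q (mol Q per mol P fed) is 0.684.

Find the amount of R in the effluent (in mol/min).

163 mol/min

Conversion of P: P consumed = 1ξ₁ = 0.569 × 479.4 → ξ₁ = 272.8 mol/min.
Yield of Q: 3ξ₂ / 479.4 = 0.684 → ξ₂ = 109.3 mol/min.
Outlet amounts (n = n₀ + Σ ν·ξ):
  P: 479.4 − 1(272.8) = 206.6
  R: 0 + 1(272.8) − 1(109.3) = 163.5
  Q: 0 + 3(109.3) = 327.9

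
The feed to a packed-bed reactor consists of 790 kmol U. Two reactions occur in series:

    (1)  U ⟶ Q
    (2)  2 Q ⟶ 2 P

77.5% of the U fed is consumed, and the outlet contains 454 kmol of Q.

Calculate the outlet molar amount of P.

158 kmol

Conversion of U: U consumed = 1ξ₁ = 0.775 × 790 → ξ₁ = 612.2 kmol.
Q balance: n_Q = 0 + 1ξ₁ − 2ξ₂ = 454 → ξ₂ = (1·612.2 − 454)/2 = 79.12 kmol.
Outlet amounts (n = n₀ + Σ ν·ξ):
  U: 790 − 1(612.2) = 177.8
  Q: 0 + 1(612.2) − 2(79.12) = 454
  P: 0 + 2(79.12) = 158.2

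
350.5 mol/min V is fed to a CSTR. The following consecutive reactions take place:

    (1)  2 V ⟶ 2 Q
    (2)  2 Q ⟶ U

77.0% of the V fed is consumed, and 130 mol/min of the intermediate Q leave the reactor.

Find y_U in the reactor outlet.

0.249

Conversion of V: V consumed = 2ξ₁ = 0.77 × 350.5 → ξ₁ = 134.9 mol/min.
Q balance: n_Q = 0 + 2ξ₁ − 2ξ₂ = 130 → ξ₂ = (2·134.9 − 130)/2 = 69.94 mol/min.
Outlet amounts (n = n₀ + Σ ν·ξ):
  V: 350.5 − 2(134.9) = 80.62
  Q: 0 + 2(134.9) − 2(69.94) = 130
  U: 0 + 1(69.94) = 69.94
Total out = 280.6 mol/min; y_U = 69.94 / 280.6 = 0.2493.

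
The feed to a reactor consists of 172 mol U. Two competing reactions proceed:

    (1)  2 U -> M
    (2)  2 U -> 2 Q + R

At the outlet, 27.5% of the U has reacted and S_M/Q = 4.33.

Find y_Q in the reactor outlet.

0.032

Conversion of U: U consumed = 0.275 × 172 = 47.3 mol = 2ξ₁ + 2ξ₂.
Selectivity: 1ξ₁ / (2ξ₂) = 4.33 → ξ₁ = 8.66 ξ₂.
Substitute: (2·8.66 + 2) ξ₂ = 47.3 → ξ₂ = 2.448 mol, ξ₁ = 21.2 mol.
Outlet amounts (n = n₀ + Σ ν·ξ):
  U: 172 − 2(21.2) − 2(2.448) = 124.7
  M: 0 + 1(21.2) = 21.2
  Q: 0 + 2(2.448) = 4.896
  R: 0 + 1(2.448) = 2.448
Total out = 153.2 mol; y_Q = 4.896 / 153.2 = 0.03195.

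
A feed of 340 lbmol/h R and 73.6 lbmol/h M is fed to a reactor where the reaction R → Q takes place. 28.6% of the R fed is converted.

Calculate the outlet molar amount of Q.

R reacted = 0.286 × 340 = 97.24 lbmol/h; ν_R = −1, so ξ = 97.24/1 = 97.24 lbmol/h.
Outlet amounts (n = n₀ + ν ξ):
  R: 340 − 1(97.24) = 242.8
  Q: 0 + 1(97.24) = 97.24
  M: 73.6 (inert)

97.2 lbmol/h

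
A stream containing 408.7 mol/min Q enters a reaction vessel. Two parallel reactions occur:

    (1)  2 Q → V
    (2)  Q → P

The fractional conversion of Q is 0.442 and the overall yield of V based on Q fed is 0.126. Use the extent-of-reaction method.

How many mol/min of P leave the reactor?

Yield of V: 1ξ₁ / 408.7 = 0.126 → ξ₁ = 51.5 mol/min.
Conversion of Q: 2ξ₁ + 1ξ₂ = 0.442 × 408.7 = 180.6 → ξ₂ = 77.65 mol/min.
Outlet amounts (n = n₀ + Σ ν·ξ):
  Q: 408.7 − 2(51.5) − 1(77.65) = 228.1
  V: 0 + 1(51.5) = 51.5
  P: 0 + 1(77.65) = 77.65

77.7 mol/min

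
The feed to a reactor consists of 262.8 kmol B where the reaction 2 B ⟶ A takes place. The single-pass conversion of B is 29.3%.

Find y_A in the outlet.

0.172

B reacted = 0.293 × 262.8 = 77 kmol; ν_B = −2, so ξ = 77/2 = 38.5 kmol.
Outlet amounts (n = n₀ + ν ξ):
  B: 262.8 − 2(38.5) = 185.8
  A: 0 + 1(38.5) = 38.5
Total out = 224.3 kmol; y_A = 38.5 / 224.3 = 0.1716.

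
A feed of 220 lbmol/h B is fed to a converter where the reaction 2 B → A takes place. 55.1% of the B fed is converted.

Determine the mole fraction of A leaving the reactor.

0.38

B reacted = 0.551 × 220 = 121.2 lbmol/h; ν_B = −2, so ξ = 121.2/2 = 60.61 lbmol/h.
Outlet amounts (n = n₀ + ν ξ):
  B: 220 − 2(60.61) = 98.78
  A: 0 + 1(60.61) = 60.61
Total out = 159.4 lbmol/h; y_A = 60.61 / 159.4 = 0.3803.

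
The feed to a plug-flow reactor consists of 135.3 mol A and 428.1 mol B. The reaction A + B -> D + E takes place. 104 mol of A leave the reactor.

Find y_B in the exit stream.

For A: n = n₀ − 1ξ → 104 = 135.3 − 1ξ, giving ξ = 31.3 mol.
Outlet amounts (n = n₀ + ν ξ):
  A: 135.3 − 1(31.3) = 104
  B: 428.1 − 1(31.3) = 396.8
  D: 0 + 1(31.3) = 31.3
  E: 0 + 1(31.3) = 31.3
Total out = 563.4 mol; y_B = 396.8 / 563.4 = 0.7043.

0.704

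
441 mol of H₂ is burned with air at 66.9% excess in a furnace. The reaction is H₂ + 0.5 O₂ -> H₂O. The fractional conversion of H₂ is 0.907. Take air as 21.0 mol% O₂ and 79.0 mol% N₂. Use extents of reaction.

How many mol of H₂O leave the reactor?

Stoichiometric O₂ = 0.5 × 441 = 220.5 mol; O₂ fed = 220.5 × 1.669 = 368 mol.
N₂ fed = 368 × 79/21 = 1384 mol.
Fuel reacted = 0.907 × 441 → ξ = 400 mol.
Outlet (n = n₀ + ν ξ):
  H₂: 441 − 1(400) = 41.01
  O₂: 368 − 0.5(400) = 168
  N₂: 1384 (inert)
  H₂O: 0 + 1(400) = 400

400 mol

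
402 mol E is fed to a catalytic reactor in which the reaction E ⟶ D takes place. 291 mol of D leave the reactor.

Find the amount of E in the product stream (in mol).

For D: n = n₀ + 1ξ → 291 = 0 + 1ξ, giving ξ = 291 mol.
Outlet amounts (n = n₀ + ν ξ):
  E: 402 − 1(291) = 111
  D: 0 + 1(291) = 291

111 mol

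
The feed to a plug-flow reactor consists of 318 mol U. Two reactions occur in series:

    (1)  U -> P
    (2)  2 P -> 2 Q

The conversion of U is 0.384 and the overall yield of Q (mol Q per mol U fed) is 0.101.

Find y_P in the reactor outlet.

0.283

Conversion of U: U consumed = 1ξ₁ = 0.384 × 318 → ξ₁ = 122.1 mol.
Yield of Q: 2ξ₂ / 318 = 0.101 → ξ₂ = 16.06 mol.
Outlet amounts (n = n₀ + Σ ν·ξ):
  U: 318 − 1(122.1) = 195.9
  P: 0 + 1(122.1) − 2(16.06) = 89.99
  Q: 0 + 2(16.06) = 32.12
Total out = 318 mol; y_P = 89.99 / 318 = 0.283.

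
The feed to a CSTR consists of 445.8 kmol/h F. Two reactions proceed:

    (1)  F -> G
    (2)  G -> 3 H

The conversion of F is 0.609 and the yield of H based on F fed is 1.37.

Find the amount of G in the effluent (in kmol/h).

67.9 kmol/h

Conversion of F: F consumed = 1ξ₁ = 0.609 × 445.8 → ξ₁ = 271.5 kmol/h.
Yield of H: 3ξ₂ / 445.8 = 1.37 → ξ₂ = 203.6 kmol/h.
Outlet amounts (n = n₀ + Σ ν·ξ):
  F: 445.8 − 1(271.5) = 174.3
  G: 0 + 1(271.5) − 1(203.6) = 67.91
  H: 0 + 3(203.6) = 610.7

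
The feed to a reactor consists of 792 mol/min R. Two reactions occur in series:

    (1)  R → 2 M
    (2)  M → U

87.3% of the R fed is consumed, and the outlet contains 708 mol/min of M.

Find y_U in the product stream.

0.455

Conversion of R: R consumed = 1ξ₁ = 0.873 × 792 → ξ₁ = 691.4 mol/min.
M balance: n_M = 0 + 2ξ₁ − 1ξ₂ = 708 → ξ₂ = (2·691.4 − 708)/1 = 674.8 mol/min.
Outlet amounts (n = n₀ + Σ ν·ξ):
  R: 792 − 1(691.4) = 100.6
  M: 0 + 2(691.4) − 1(674.8) = 708
  U: 0 + 1(674.8) = 674.8
Total out = 1483 mol/min; y_U = 674.8 / 1483 = 0.4549.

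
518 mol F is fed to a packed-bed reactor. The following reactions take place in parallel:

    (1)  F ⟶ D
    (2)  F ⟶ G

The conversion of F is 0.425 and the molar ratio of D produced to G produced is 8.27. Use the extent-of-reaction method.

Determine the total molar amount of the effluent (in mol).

Conversion of F: F consumed = 0.425 × 518 = 220.2 mol = 1ξ₁ + 1ξ₂.
Selectivity: 1ξ₁ / (1ξ₂) = 8.27 → ξ₁ = 8.27 ξ₂.
Substitute: (1·8.27 + 1) ξ₂ = 220.2 → ξ₂ = 23.75 mol, ξ₁ = 196.4 mol.
Outlet amounts (n = n₀ + Σ ν·ξ):
  F: 518 − 1(196.4) − 1(23.75) = 297.9
  D: 0 + 1(196.4) = 196.4
  G: 0 + 1(23.75) = 23.75
Total out = 297.9 + 196.4 + 23.75 = 518 mol.

518 mol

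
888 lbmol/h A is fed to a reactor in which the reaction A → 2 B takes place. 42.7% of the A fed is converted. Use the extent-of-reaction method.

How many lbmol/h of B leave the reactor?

A reacted = 0.427 × 888 = 379.2 lbmol/h; ν_A = −1, so ξ = 379.2/1 = 379.2 lbmol/h.
Outlet amounts (n = n₀ + ν ξ):
  A: 888 − 1(379.2) = 508.8
  B: 0 + 2(379.2) = 758.4

758 lbmol/h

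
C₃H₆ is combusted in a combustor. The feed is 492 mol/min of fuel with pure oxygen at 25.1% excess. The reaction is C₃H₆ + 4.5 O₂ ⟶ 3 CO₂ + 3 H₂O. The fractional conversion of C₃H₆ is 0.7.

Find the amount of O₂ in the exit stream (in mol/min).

Stoichiometric O₂ = 4.5 × 492 = 2214 mol/min; O₂ fed = 2214 × 1.251 = 2770 mol/min.
Fuel reacted = 0.7 × 492 → ξ = 344.4 mol/min.
Outlet (n = n₀ + ν ξ):
  C₃H₆: 492 − 1(344.4) = 147.6
  O₂: 2770 − 4.5(344.4) = 1220
  CO₂: 0 + 3(344.4) = 1033
  H₂O: 0 + 3(344.4) = 1033

1220 mol/min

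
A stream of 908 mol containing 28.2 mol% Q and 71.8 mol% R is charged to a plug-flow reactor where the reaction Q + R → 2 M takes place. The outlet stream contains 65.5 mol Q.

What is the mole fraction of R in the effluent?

0.508

For Q: n = n₀ − 1ξ → 65.5 = 256.1 − 1ξ, giving ξ = 190.6 mol.
Outlet amounts (n = n₀ + ν ξ):
  Q: 256.1 − 1(190.6) = 65.5
  R: 651.9 − 1(190.6) = 461.4
  M: 0 + 2(190.6) = 381.1
Total out = 908 mol; y_R = 461.4 / 908 = 0.5081.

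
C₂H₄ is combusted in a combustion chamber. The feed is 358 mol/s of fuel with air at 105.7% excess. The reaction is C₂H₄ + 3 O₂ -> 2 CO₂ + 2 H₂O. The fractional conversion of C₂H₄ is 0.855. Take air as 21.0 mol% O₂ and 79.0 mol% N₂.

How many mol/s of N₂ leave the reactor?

8310 mol/s

Stoichiometric O₂ = 3 × 358 = 1074 mol/s; O₂ fed = 1074 × 2.057 = 2209 mol/s.
N₂ fed = 2209 × 79/21 = 8311 mol/s.
Fuel reacted = 0.855 × 358 → ξ = 306.1 mol/s.
Outlet (n = n₀ + ν ξ):
  C₂H₄: 358 − 1(306.1) = 51.91
  O₂: 2209 − 3(306.1) = 1291
  N₂: 8311 (inert)
  CO₂: 0 + 2(306.1) = 612.2
  H₂O: 0 + 2(306.1) = 612.2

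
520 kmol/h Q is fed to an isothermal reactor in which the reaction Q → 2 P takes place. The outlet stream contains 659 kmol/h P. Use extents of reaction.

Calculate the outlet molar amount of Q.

190 kmol/h

For P: n = n₀ + 2ξ → 659 = 0 + 2ξ, giving ξ = 329.5 kmol/h.
Outlet amounts (n = n₀ + ν ξ):
  Q: 520 − 1(329.5) = 190.5
  P: 0 + 2(329.5) = 659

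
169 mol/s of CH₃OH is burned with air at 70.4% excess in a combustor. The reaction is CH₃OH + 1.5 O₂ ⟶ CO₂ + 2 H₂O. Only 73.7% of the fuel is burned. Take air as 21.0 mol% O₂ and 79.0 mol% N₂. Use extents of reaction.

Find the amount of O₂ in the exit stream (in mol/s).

Stoichiometric O₂ = 1.5 × 169 = 253.5 mol/s; O₂ fed = 253.5 × 1.704 = 432 mol/s.
N₂ fed = 432 × 79/21 = 1625 mol/s.
Fuel reacted = 0.737 × 169 → ξ = 124.6 mol/s.
Outlet (n = n₀ + ν ξ):
  CH₃OH: 169 − 1(124.6) = 44.45
  O₂: 432 − 1.5(124.6) = 245.1
  N₂: 1625 (inert)
  CO₂: 0 + 1(124.6) = 124.6
  H₂O: 0 + 2(124.6) = 249.1

245 mol/s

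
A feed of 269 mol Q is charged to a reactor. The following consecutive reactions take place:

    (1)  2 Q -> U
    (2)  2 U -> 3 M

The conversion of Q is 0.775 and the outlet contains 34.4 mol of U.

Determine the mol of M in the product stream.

Conversion of Q: Q consumed = 2ξ₁ = 0.775 × 269 → ξ₁ = 104.2 mol.
U balance: n_U = 0 + 1ξ₁ − 2ξ₂ = 34.4 → ξ₂ = (1·104.2 − 34.4)/2 = 34.92 mol.
Outlet amounts (n = n₀ + Σ ν·ξ):
  Q: 269 − 2(104.2) = 60.53
  U: 0 + 1(104.2) − 2(34.92) = 34.4
  M: 0 + 3(34.92) = 104.8

105 mol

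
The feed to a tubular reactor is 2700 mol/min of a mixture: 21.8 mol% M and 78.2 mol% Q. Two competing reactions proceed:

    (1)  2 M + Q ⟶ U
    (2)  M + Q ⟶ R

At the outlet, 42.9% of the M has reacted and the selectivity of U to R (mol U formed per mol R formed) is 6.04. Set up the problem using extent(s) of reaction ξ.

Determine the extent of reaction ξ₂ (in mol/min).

ξ₂ = 19.3 mol/min

Conversion of M: M consumed = 0.429 × 588.6 = 252.5 mol/min = 2ξ₁ + 1ξ₂.
Selectivity: 1ξ₁ / (1ξ₂) = 6.04 → ξ₁ = 6.04 ξ₂.
Substitute: (2·6.04 + 1) ξ₂ = 252.5 → ξ₂ = 19.3 mol/min, ξ₁ = 116.6 mol/min.
Outlet amounts (n = n₀ + Σ ν·ξ):
  M: 588.6 − 2(116.6) − 1(19.3) = 336.1
  Q: 2111 − 1(116.6) − 1(19.3) = 1975
  U: 0 + 1(116.6) = 116.6
  R: 0 + 1(19.3) = 19.3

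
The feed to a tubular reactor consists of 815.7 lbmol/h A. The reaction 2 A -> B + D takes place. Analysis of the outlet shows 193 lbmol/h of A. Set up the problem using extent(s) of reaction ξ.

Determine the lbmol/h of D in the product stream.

For A: n = n₀ − 2ξ → 193 = 815.7 − 2ξ, giving ξ = 311.4 lbmol/h.
Outlet amounts (n = n₀ + ν ξ):
  A: 815.7 − 2(311.4) = 193
  B: 0 + 1(311.4) = 311.4
  D: 0 + 1(311.4) = 311.4

311 lbmol/h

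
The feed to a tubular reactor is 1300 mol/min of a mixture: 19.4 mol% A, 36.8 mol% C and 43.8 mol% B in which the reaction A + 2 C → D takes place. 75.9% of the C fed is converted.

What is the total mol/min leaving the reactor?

C reacted = 0.759 × 478.4 = 363.1 mol/min; ν_C = −2, so ξ = 363.1/2 = 181.6 mol/min.
Outlet amounts (n = n₀ + ν ξ):
  A: 252.2 − 1(181.6) = 70.65
  C: 478.4 − 2(181.6) = 115.3
  D: 0 + 1(181.6) = 181.6
  B: 569.4 (inert)
Total out = 70.65 + 115.3 + 181.6 + 569.4 = 936.9 mol/min.

937 mol/min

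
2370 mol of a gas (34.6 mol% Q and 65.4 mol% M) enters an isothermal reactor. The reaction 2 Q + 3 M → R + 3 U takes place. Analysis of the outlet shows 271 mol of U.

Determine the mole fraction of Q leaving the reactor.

For U: n = n₀ + 3ξ → 271 = 0 + 3ξ, giving ξ = 90.33 mol.
Outlet amounts (n = n₀ + ν ξ):
  Q: 820 − 2(90.33) = 639.4
  M: 1550 − 3(90.33) = 1279
  R: 0 + 1(90.33) = 90.33
  U: 0 + 3(90.33) = 271
Total out = 2280 mol; y_Q = 639.4 / 2280 = 0.2805.

0.28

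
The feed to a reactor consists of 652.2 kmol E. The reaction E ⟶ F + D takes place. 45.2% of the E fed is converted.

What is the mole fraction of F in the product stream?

0.311

E reacted = 0.452 × 652.2 = 294.8 kmol; ν_E = −1, so ξ = 294.8/1 = 294.8 kmol.
Outlet amounts (n = n₀ + ν ξ):
  E: 652.2 − 1(294.8) = 357.4
  F: 0 + 1(294.8) = 294.8
  D: 0 + 1(294.8) = 294.8
Total out = 947 kmol; y_F = 294.8 / 947 = 0.3113.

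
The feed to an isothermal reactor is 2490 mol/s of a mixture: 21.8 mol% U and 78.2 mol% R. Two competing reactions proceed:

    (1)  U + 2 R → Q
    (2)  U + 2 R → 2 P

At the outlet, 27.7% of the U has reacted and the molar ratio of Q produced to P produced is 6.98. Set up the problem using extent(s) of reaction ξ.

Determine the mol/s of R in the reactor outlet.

1650 mol/s

Conversion of U: U consumed = 0.277 × 542.8 = 150.4 mol/s = 1ξ₁ + 1ξ₂.
Selectivity: 1ξ₁ / (2ξ₂) = 6.98 → ξ₁ = 13.96 ξ₂.
Substitute: (1·13.96 + 1) ξ₂ = 150.4 → ξ₂ = 10.05 mol/s, ξ₁ = 140.3 mol/s.
Outlet amounts (n = n₀ + Σ ν·ξ):
  U: 542.8 − 1(140.3) − 1(10.05) = 392.5
  R: 1947 − 2(140.3) − 2(10.05) = 1646
  Q: 0 + 1(140.3) = 140.3
  P: 0 + 2(10.05) = 20.1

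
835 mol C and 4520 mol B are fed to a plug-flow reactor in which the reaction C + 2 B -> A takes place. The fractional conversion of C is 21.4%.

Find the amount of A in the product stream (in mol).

179 mol

C reacted = 0.214 × 835 = 178.7 mol; ν_C = −1, so ξ = 178.7/1 = 178.7 mol.
Outlet amounts (n = n₀ + ν ξ):
  C: 835 − 1(178.7) = 656.3
  B: 4520 − 2(178.7) = 4163
  A: 0 + 1(178.7) = 178.7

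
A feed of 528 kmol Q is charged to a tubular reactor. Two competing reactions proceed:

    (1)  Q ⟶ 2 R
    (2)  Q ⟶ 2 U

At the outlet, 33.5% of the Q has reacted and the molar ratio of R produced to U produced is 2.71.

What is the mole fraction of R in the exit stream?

0.367

Conversion of Q: Q consumed = 0.335 × 528 = 176.9 kmol = 1ξ₁ + 1ξ₂.
Selectivity: 2ξ₁ / (2ξ₂) = 2.71 → ξ₁ = 2.71 ξ₂.
Substitute: (1·2.71 + 1) ξ₂ = 176.9 → ξ₂ = 47.68 kmol, ξ₁ = 129.2 kmol.
Outlet amounts (n = n₀ + Σ ν·ξ):
  Q: 528 − 1(129.2) − 1(47.68) = 351.1
  R: 0 + 2(129.2) = 258.4
  U: 0 + 2(47.68) = 95.35
Total out = 704.9 kmol; y_R = 258.4 / 704.9 = 0.3666.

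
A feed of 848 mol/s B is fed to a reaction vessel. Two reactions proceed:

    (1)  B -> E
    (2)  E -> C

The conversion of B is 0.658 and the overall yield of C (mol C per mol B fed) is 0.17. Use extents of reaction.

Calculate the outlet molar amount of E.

Conversion of B: B consumed = 1ξ₁ = 0.658 × 848 → ξ₁ = 558 mol/s.
Yield of C: 1ξ₂ / 848 = 0.17 → ξ₂ = 144.2 mol/s.
Outlet amounts (n = n₀ + Σ ν·ξ):
  B: 848 − 1(558) = 290
  E: 0 + 1(558) − 1(144.2) = 413.8
  C: 0 + 1(144.2) = 144.2

414 mol/s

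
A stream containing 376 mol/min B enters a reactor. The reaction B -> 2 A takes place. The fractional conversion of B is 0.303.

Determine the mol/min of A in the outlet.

B reacted = 0.303 × 376 = 113.9 mol/min; ν_B = −1, so ξ = 113.9/1 = 113.9 mol/min.
Outlet amounts (n = n₀ + ν ξ):
  B: 376 − 1(113.9) = 262.1
  A: 0 + 2(113.9) = 227.9

228 mol/min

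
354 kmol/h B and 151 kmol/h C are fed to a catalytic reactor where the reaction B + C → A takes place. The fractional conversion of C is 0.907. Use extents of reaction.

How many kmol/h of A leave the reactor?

137 kmol/h

C reacted = 0.907 × 151 = 137 kmol/h; ν_C = −1, so ξ = 137/1 = 137 kmol/h.
Outlet amounts (n = n₀ + ν ξ):
  B: 354 − 1(137) = 217
  C: 151 − 1(137) = 14.04
  A: 0 + 1(137) = 137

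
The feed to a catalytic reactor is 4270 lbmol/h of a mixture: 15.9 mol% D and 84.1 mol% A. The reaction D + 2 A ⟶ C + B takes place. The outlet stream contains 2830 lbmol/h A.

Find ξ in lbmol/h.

For A: n = n₀ − 2ξ → 2830 = 3591 − 2ξ, giving ξ = 380.5 lbmol/h.
Outlet amounts (n = n₀ + ν ξ):
  D: 678.9 − 1(380.5) = 298.4
  A: 3591 − 2(380.5) = 2830
  C: 0 + 1(380.5) = 380.5
  B: 0 + 1(380.5) = 380.5

ξ = 381 lbmol/h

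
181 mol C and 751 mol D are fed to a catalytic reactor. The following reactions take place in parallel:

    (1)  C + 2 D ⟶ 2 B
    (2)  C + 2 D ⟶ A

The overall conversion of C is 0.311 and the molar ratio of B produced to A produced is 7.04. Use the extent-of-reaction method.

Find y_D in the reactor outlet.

Conversion of C: C consumed = 0.311 × 181 = 56.29 mol = 1ξ₁ + 1ξ₂.
Selectivity: 2ξ₁ / (1ξ₂) = 7.04 → ξ₁ = 3.52 ξ₂.
Substitute: (1·3.52 + 1) ξ₂ = 56.29 → ξ₂ = 12.45 mol, ξ₁ = 43.84 mol.
Outlet amounts (n = n₀ + Σ ν·ξ):
  C: 181 − 1(43.84) − 1(12.45) = 124.7
  D: 751 − 2(43.84) − 2(12.45) = 638.4
  B: 0 + 2(43.84) = 87.67
  A: 0 + 1(12.45) = 12.45
Total out = 863.3 mol; y_D = 638.4 / 863.3 = 0.7395.

0.74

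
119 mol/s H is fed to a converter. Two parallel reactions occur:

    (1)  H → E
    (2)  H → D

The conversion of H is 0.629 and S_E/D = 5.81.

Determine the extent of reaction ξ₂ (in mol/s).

Conversion of H: H consumed = 0.629 × 119 = 74.85 mol/s = 1ξ₁ + 1ξ₂.
Selectivity: 1ξ₁ / (1ξ₂) = 5.81 → ξ₁ = 5.81 ξ₂.
Substitute: (1·5.81 + 1) ξ₂ = 74.85 → ξ₂ = 10.99 mol/s, ξ₁ = 63.86 mol/s.
Outlet amounts (n = n₀ + Σ ν·ξ):
  H: 119 − 1(63.86) − 1(10.99) = 44.15
  E: 0 + 1(63.86) = 63.86
  D: 0 + 1(10.99) = 10.99

ξ₂ = 11 mol/s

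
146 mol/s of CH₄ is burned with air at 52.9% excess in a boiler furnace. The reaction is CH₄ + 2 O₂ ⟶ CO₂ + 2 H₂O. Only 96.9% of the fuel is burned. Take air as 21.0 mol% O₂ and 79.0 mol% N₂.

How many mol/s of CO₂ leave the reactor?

Stoichiometric O₂ = 2 × 146 = 292 mol/s; O₂ fed = 292 × 1.529 = 446.5 mol/s.
N₂ fed = 446.5 × 79/21 = 1680 mol/s.
Fuel reacted = 0.969 × 146 → ξ = 141.5 mol/s.
Outlet (n = n₀ + ν ξ):
  CH₄: 146 − 1(141.5) = 4.526
  O₂: 446.5 − 2(141.5) = 163.5
  N₂: 1680 (inert)
  CO₂: 0 + 1(141.5) = 141.5
  H₂O: 0 + 2(141.5) = 282.9

141 mol/s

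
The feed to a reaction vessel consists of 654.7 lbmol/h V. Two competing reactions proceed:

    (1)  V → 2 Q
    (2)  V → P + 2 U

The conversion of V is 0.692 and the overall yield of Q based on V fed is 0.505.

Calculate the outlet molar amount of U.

575 lbmol/h

Yield of Q: 2ξ₁ / 654.7 = 0.505 → ξ₁ = 165.3 lbmol/h.
Conversion of V: 1ξ₁ + 1ξ₂ = 0.692 × 654.7 = 453.1 → ξ₂ = 287.7 lbmol/h.
Outlet amounts (n = n₀ + Σ ν·ξ):
  V: 654.7 − 1(165.3) − 1(287.7) = 201.6
  Q: 0 + 2(165.3) = 330.6
  P: 0 + 1(287.7) = 287.7
  U: 0 + 2(287.7) = 575.5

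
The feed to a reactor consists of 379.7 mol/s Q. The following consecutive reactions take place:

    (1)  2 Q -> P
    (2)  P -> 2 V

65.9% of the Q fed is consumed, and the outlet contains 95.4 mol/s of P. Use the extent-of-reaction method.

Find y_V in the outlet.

0.209

Conversion of Q: Q consumed = 2ξ₁ = 0.659 × 379.7 → ξ₁ = 125.1 mol/s.
P balance: n_P = 0 + 1ξ₁ − 1ξ₂ = 95.4 → ξ₂ = (1·125.1 − 95.4)/1 = 29.71 mol/s.
Outlet amounts (n = n₀ + Σ ν·ξ):
  Q: 379.7 − 2(125.1) = 129.5
  P: 0 + 1(125.1) − 1(29.71) = 95.4
  V: 0 + 2(29.71) = 59.42
Total out = 284.3 mol/s; y_V = 59.42 / 284.3 = 0.209.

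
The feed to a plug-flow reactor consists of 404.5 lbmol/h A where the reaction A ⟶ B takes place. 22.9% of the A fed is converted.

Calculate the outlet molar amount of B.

92.6 lbmol/h

A reacted = 0.229 × 404.5 = 92.63 lbmol/h; ν_A = −1, so ξ = 92.63/1 = 92.63 lbmol/h.
Outlet amounts (n = n₀ + ν ξ):
  A: 404.5 − 1(92.63) = 311.9
  B: 0 + 1(92.63) = 92.63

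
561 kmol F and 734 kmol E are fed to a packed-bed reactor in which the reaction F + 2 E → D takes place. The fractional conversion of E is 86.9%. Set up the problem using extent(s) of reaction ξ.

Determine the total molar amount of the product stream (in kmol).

657 kmol

E reacted = 0.869 × 734 = 637.8 kmol; ν_E = −2, so ξ = 637.8/2 = 318.9 kmol.
Outlet amounts (n = n₀ + ν ξ):
  F: 561 − 1(318.9) = 242.1
  E: 734 − 2(318.9) = 96.15
  D: 0 + 1(318.9) = 318.9
Total out = 242.1 + 96.15 + 318.9 = 657.2 kmol.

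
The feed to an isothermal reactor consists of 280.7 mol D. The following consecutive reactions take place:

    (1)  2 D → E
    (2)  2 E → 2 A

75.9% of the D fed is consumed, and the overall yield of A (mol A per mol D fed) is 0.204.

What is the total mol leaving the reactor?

174 mol

Conversion of D: D consumed = 2ξ₁ = 0.759 × 280.7 → ξ₁ = 106.5 mol.
Yield of A: 2ξ₂ / 280.7 = 0.204 → ξ₂ = 28.63 mol.
Outlet amounts (n = n₀ + Σ ν·ξ):
  D: 280.7 − 2(106.5) = 67.65
  E: 0 + 1(106.5) − 2(28.63) = 49.26
  A: 0 + 2(28.63) = 57.26
Total out = 67.65 + 49.26 + 57.26 = 174.2 mol.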